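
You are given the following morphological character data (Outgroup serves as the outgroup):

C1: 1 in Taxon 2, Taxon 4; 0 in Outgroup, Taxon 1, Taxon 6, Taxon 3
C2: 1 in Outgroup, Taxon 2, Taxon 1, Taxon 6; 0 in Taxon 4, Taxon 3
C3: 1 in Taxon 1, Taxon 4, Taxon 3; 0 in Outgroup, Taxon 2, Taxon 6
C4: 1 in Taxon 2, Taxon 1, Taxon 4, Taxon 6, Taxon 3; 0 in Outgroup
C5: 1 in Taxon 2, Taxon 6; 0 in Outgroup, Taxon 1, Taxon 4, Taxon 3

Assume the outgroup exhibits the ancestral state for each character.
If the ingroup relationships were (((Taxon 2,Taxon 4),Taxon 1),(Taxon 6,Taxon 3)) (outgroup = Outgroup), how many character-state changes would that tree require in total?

9

Map each character onto (((Taxon 2,Taxon 4),Taxon 1),(Taxon 6,Taxon 3)) (rooted by Outgroup) and count the minimum state changes it requires (Fitch parsimony):
C1: 1; C2: 2; C3: 3; C4: 1; C5: 2.
Total tree length = 9.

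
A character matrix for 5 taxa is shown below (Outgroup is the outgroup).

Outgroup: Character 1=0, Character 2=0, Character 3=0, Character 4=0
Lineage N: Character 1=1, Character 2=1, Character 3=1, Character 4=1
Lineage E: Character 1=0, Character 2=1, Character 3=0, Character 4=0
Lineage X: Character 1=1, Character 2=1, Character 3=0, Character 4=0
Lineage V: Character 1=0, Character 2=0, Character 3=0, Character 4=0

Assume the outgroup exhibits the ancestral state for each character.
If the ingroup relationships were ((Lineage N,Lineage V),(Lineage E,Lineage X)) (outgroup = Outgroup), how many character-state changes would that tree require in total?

6

Map each character onto ((Lineage N,Lineage V),(Lineage E,Lineage X)) (rooted by Outgroup) and count the minimum state changes it requires (Fitch parsimony):
Character 1: 2; Character 2: 2; Character 3: 1; Character 4: 1.
Total tree length = 6.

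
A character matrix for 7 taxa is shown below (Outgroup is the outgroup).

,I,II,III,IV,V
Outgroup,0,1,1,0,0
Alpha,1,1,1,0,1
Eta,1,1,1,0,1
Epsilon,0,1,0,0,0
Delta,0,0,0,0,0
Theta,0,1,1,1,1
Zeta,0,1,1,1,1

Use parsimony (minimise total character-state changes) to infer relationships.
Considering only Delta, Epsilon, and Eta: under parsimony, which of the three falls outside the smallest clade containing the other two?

Character polarity is set by the outgroup: the derived state is whichever differs from the outgroup's state, so for II, III the derived state is '0', and for the remaining characters it is '1'.
Only Alpha and Eta show the derived state '1' for I, supporting them as a clade.
II: derived state '0' in Delta only — an autapomorphy, so it tells us nothing about relationships among taxa.
III (derived state '0') is shared by Delta and Epsilon — a synapomorphy uniting that clade.
IV (derived state '1') is shared by Theta and Zeta — a synapomorphy uniting that clade.
Only Alpha, Eta, Theta, and Zeta show the derived state '1' for V, supporting them as a clade.
Most parsimonious ingroup topology: (((Alpha,Eta),(Theta,Zeta)),(Epsilon,Delta)).
Delta and Epsilon share a more recent common ancestor with each other than either does with Eta, so Eta is the least closely related of the three.

Eta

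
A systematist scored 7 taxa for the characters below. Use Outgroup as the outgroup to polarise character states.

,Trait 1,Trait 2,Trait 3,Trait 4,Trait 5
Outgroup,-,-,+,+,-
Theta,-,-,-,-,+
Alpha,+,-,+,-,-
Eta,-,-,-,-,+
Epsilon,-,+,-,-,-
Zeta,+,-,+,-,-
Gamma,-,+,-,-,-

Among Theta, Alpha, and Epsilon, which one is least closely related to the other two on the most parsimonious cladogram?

Character polarity is set by the outgroup: the derived state is whichever differs from the outgroup's state, so for Trait 3, Trait 4 the derived state is '-', and for the remaining characters it is '+'.
Only Alpha and Zeta show the derived state '+' for Trait 1, supporting them as a clade.
Trait 2: derived state '+' in Epsilon and Gamma only — synapomorphy for {Epsilon, Gamma}.
Trait 3 (derived state '-') is shared by Epsilon, Eta, Gamma, and Theta — a synapomorphy uniting that clade.
All ingroup taxa share the derived state '-' for Trait 4; it defines the ingroup but does not resolve relationships within it.
Trait 5: derived state '+' in Eta and Theta only — synapomorphy for {Eta, Theta}.
Most parsimonious ingroup topology: (((Theta,Eta),(Epsilon,Gamma)),(Alpha,Zeta)).
Theta and Epsilon share a more recent common ancestor with each other than either does with Alpha, so Alpha is the least closely related of the three.

Alpha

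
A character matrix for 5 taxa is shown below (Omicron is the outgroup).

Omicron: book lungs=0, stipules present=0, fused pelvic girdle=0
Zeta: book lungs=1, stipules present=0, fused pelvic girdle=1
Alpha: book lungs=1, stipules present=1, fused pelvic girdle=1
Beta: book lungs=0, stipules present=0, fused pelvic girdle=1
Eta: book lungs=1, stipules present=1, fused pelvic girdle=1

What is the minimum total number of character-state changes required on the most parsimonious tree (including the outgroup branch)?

3

The outgroup has state '0' for every character, so '1' is the derived state throughout.
book lungs (derived state '1') is shared by Alpha, Eta, and Zeta — a synapomorphy uniting that clade.
stipules present: derived state '1' in Alpha and Eta only — synapomorphy for {Alpha, Eta}.
All ingroup taxa share the derived state '1' for fused pelvic girdle; it defines the ingroup but does not resolve relationships within it.
Most parsimonious ingroup topology: ((Zeta,(Alpha,Eta)),Beta).
Changes per character on this tree: book lungs: 1; stipules present: 1; fused pelvic girdle: 1.
Total = 3.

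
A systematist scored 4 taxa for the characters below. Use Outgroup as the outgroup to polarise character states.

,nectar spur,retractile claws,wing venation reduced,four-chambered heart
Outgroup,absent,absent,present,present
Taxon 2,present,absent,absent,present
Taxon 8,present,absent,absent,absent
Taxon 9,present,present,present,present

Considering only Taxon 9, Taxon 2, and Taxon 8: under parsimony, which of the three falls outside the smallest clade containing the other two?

Taxon 9

Character polarity is set by the outgroup: the derived state is whichever differs from the outgroup's state, so for wing venation reduced, four-chambered heart the derived state is 'absent', and for the remaining characters it is 'present'.
nectar spur (derived state 'present') is shared by all ingroup taxa — unites the whole ingroup.
retractile claws (derived state 'present') is unique to Taxon 9 (autapomorphy; uninformative for grouping).
Only Taxon 2 and Taxon 8 show the derived state 'absent' for wing venation reduced, supporting them as a clade.
four-chambered heart (derived state 'absent') is unique to Taxon 8 (autapomorphy; uninformative for grouping).
Most parsimonious ingroup topology: ((Taxon 2,Taxon 8),Taxon 9).
Taxon 2 and Taxon 8 share a more recent common ancestor with each other than either does with Taxon 9, so Taxon 9 is the least closely related of the three.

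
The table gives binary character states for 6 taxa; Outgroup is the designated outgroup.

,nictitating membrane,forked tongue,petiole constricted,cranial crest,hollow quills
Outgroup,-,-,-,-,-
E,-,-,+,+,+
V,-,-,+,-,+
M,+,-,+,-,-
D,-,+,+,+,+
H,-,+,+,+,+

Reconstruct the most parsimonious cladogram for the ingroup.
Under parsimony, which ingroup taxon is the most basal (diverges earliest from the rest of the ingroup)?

M

The outgroup has state '-' for every character, so '+' is the derived state throughout.
nictitating membrane (derived state '+') is unique to M (autapomorphy; uninformative for grouping).
forked tongue: derived state '+' in D and H only — synapomorphy for {D, H}.
All ingroup taxa share the derived state '+' for petiole constricted; it defines the ingroup but does not resolve relationships within it.
Only D, E, and H show the derived state '+' for cranial crest, supporting them as a clade.
hollow quills (derived state '+') is shared by D, E, H, and V — a synapomorphy uniting that clade.
Most parsimonious ingroup topology: (((E,(D,H)),V),M).
M is sister to the clade containing all other ingroup taxa, so it is the earliest-diverging (most basal) ingroup lineage.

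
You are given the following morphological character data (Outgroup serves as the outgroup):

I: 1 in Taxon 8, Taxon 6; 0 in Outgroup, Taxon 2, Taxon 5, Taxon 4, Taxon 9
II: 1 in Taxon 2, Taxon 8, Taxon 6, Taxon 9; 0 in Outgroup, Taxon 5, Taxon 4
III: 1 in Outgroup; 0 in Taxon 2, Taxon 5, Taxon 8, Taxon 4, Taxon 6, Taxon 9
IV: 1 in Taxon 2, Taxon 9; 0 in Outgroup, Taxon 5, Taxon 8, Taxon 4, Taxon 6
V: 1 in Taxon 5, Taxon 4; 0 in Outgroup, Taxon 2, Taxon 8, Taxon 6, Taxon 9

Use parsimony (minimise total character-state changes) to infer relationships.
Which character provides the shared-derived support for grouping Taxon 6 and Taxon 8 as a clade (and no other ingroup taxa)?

Character polarity is set by the outgroup: the derived state is whichever differs from the outgroup's state, so for III the derived state is '0', and for the remaining characters it is '1'.
I: derived state '1' in Taxon 6 and Taxon 8 only — synapomorphy for {Taxon 6, Taxon 8}.
II: derived state '1' in Taxon 2, Taxon 6, Taxon 8, and Taxon 9 only — synapomorphy for {Taxon 2, Taxon 6, Taxon 8, Taxon 9}.
III (derived state '0') is shared by all ingroup taxa — unites the whole ingroup.
IV: derived state '1' in Taxon 2 and Taxon 9 only — synapomorphy for {Taxon 2, Taxon 9}.
Only Taxon 4 and Taxon 5 show the derived state '1' for V, supporting them as a clade.
Most parsimonious ingroup topology: (((Taxon 2,Taxon 9),(Taxon 8,Taxon 6)),(Taxon 5,Taxon 4)).
The clade {Taxon 6, Taxon 8} is supported by I: its derived state '1' occurs in exactly those taxa and in no other taxon (including the outgroup).

I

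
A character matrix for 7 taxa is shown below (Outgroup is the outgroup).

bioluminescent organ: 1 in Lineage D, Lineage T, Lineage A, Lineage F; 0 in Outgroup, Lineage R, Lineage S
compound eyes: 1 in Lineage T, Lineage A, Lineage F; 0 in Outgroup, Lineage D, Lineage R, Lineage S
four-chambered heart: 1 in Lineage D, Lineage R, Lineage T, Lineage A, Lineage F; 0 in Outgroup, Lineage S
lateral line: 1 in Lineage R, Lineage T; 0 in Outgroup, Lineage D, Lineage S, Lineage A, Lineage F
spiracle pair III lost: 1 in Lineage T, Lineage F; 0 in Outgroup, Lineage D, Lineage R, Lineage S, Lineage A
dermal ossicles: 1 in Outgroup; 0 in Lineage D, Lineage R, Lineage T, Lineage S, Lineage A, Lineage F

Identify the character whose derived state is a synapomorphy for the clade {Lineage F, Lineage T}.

Character polarity is set by the outgroup: the derived state is whichever differs from the outgroup's state, so for dermal ossicles the derived state is '0', and for the remaining characters it is '1'.
bioluminescent organ (derived state '1') is shared by Lineage A, Lineage D, Lineage F, and Lineage T — a synapomorphy uniting that clade.
Only Lineage A, Lineage F, and Lineage T show the derived state '1' for compound eyes, supporting them as a clade.
four-chambered heart (derived state '1') is shared by Lineage A, Lineage D, Lineage F, Lineage R, and Lineage T — a synapomorphy uniting that clade.
lateral line groups Lineage R and Lineage T, which is incompatible with the clades supported by the remaining characters; treating it as convergent (homoplasy) costs fewer steps than any alternative tree.
spiracle pair III lost (derived state '1') is shared by Lineage F and Lineage T — a synapomorphy uniting that clade.
All ingroup taxa share the derived state '0' for dermal ossicles; it defines the ingroup but does not resolve relationships within it.
Most parsimonious ingroup topology: (((Lineage D,((Lineage T,Lineage F),Lineage A)),Lineage R),Lineage S).
The clade {Lineage F, Lineage T} is supported by spiracle pair III lost: its derived state '1' occurs in exactly those taxa and in no other taxon (including the outgroup).

spiracle pair III lost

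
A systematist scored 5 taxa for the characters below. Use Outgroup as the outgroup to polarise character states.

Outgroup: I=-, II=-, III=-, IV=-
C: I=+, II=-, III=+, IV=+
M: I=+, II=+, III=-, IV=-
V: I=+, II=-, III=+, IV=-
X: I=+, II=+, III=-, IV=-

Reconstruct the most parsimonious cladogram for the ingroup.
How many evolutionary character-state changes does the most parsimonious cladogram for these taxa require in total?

The outgroup has state '-' for every character, so '+' is the derived state throughout.
I (derived state '+') is shared by all ingroup taxa — unites the whole ingroup.
II (derived state '+') is shared by M and X — a synapomorphy uniting that clade.
III (derived state '+') is shared by C and V — a synapomorphy uniting that clade.
IV (derived state '+') is unique to C (autapomorphy; uninformative for grouping).
Most parsimonious ingroup topology: ((C,V),(M,X)).
Changes per character on this tree: I: 1; II: 1; III: 1; IV: 1.
Total = 4.

4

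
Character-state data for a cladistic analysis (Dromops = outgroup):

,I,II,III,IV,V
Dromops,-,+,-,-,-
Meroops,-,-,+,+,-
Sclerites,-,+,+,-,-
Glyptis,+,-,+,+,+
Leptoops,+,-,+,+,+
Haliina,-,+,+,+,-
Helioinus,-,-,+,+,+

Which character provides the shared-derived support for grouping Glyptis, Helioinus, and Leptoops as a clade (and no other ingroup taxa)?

Character polarity is set by the outgroup: the derived state is whichever differs from the outgroup's state, so for II the derived state is '-', and for the remaining characters it is '+'.
I (derived state '+') is shared by Glyptis and Leptoops — a synapomorphy uniting that clade.
Only Glyptis, Helioinus, Leptoops, and Meroops show the derived state '-' for II, supporting them as a clade.
All ingroup taxa share the derived state '+' for III; it defines the ingroup but does not resolve relationships within it.
IV: derived state '+' in Glyptis, Haliina, Helioinus, Leptoops, and Meroops only — synapomorphy for {Glyptis, Haliina, Helioinus, Leptoops, Meroops}.
Only Glyptis, Helioinus, and Leptoops show the derived state '+' for V, supporting them as a clade.
Most parsimonious ingroup topology: (((Meroops,((Glyptis,Leptoops),Helioinus)),Haliina),Sclerites).
The clade {Glyptis, Helioinus, Leptoops} is supported by V: its derived state '+' occurs in exactly those taxa and in no other taxon (including the outgroup).

V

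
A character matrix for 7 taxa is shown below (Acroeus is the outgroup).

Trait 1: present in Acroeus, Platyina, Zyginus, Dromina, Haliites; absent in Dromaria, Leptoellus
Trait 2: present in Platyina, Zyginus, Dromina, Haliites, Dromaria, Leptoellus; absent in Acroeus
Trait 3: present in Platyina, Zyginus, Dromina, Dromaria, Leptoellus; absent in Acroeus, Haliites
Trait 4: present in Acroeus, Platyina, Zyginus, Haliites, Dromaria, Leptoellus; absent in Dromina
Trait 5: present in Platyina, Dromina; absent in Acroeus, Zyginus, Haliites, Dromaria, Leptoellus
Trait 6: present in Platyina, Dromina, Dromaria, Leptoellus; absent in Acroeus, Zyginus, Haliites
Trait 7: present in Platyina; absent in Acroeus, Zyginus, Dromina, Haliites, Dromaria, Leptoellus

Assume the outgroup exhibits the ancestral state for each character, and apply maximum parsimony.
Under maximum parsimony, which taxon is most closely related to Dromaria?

Leptoellus

Character polarity is set by the outgroup: the derived state is whichever differs from the outgroup's state, so for Trait 1, Trait 4 the derived state is 'absent', and for the remaining characters it is 'present'.
Trait 1: derived state 'absent' in Dromaria and Leptoellus only — synapomorphy for {Dromaria, Leptoellus}.
All ingroup taxa share the derived state 'present' for Trait 2; it defines the ingroup but does not resolve relationships within it.
Trait 3: derived state 'present' in Dromaria, Dromina, Leptoellus, Platyina, and Zyginus only — synapomorphy for {Dromaria, Dromina, Leptoellus, Platyina, Zyginus}.
Trait 4 (derived state 'absent') is unique to Dromina (autapomorphy; uninformative for grouping).
Trait 5: derived state 'present' in Dromina and Platyina only — synapomorphy for {Dromina, Platyina}.
Trait 6 (derived state 'present') is shared by Dromaria, Dromina, Leptoellus, and Platyina — a synapomorphy uniting that clade.
Trait 7 (derived state 'present') is unique to Platyina (autapomorphy; uninformative for grouping).
Most parsimonious ingroup topology: ((((Platyina,Dromina),(Dromaria,Leptoellus)),Zyginus),Haliites).
Dromaria and Leptoellus form a cherry on this tree, so they are sister taxa.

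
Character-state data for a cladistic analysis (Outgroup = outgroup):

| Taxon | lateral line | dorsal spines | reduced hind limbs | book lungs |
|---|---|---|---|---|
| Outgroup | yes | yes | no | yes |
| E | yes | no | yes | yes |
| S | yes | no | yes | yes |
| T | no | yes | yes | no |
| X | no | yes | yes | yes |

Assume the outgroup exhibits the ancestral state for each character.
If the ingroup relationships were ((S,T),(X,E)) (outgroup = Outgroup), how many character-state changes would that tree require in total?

6

Map each character onto ((S,T),(X,E)) (rooted by Outgroup) and count the minimum state changes it requires (Fitch parsimony):
lateral line: 2; dorsal spines: 2; reduced hind limbs: 1; book lungs: 1.
Total tree length = 6.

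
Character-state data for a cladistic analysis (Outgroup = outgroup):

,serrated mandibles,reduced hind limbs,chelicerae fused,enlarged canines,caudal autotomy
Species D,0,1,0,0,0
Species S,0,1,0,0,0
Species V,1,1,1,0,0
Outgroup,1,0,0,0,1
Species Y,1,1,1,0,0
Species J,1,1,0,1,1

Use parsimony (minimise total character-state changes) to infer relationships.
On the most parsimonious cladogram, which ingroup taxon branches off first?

Character polarity is set by the outgroup: the derived state is whichever differs from the outgroup's state, so for serrated mandibles, caudal autotomy the derived state is '0', and for the remaining characters it is '1'.
serrated mandibles: derived state '0' in Species D and Species S only — synapomorphy for {Species D, Species S}.
reduced hind limbs (derived state '1') is shared by all ingroup taxa — unites the whole ingroup.
chelicerae fused: derived state '1' in Species V and Species Y only — synapomorphy for {Species V, Species Y}.
enlarged canines (derived state '1') is unique to Species J (autapomorphy; uninformative for grouping).
caudal autotomy (derived state '0') is shared by Species D, Species S, Species V, and Species Y — a synapomorphy uniting that clade.
Most parsimonious ingroup topology: (((Species D,Species S),(Species Y,Species V)),Species J).
Species J is sister to the clade containing all other ingroup taxa, so it is the earliest-diverging (most basal) ingroup lineage.

Species J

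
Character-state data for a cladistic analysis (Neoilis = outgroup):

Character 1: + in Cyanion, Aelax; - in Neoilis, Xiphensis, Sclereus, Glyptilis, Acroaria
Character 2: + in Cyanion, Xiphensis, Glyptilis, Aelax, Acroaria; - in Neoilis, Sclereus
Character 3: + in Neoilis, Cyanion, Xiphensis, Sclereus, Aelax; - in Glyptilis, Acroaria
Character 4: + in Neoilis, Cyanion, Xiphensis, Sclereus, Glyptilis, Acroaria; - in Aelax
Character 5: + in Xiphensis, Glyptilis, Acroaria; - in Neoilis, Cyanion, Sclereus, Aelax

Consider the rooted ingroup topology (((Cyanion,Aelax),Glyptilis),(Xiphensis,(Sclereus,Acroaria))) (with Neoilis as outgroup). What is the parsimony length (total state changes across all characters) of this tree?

9

Map each character onto (((Cyanion,Aelax),Glyptilis),(Xiphensis,(Sclereus,Acroaria))) (rooted by Neoilis) and count the minimum state changes it requires (Fitch parsimony):
Character 1: 1; Character 2: 2; Character 3: 2; Character 4: 1; Character 5: 3.
Total tree length = 9.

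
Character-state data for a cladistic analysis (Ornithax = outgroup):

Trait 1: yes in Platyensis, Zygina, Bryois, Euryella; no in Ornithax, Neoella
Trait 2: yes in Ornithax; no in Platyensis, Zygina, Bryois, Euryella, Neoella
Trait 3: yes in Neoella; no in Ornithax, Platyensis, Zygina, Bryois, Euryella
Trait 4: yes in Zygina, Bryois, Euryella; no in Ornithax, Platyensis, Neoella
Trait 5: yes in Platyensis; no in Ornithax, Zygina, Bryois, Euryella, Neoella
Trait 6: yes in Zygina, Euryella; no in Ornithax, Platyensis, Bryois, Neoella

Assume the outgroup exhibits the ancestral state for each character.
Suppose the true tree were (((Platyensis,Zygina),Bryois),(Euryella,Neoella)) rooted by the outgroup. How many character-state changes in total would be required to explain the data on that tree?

10

Map each character onto (((Platyensis,Zygina),Bryois),(Euryella,Neoella)) (rooted by Ornithax) and count the minimum state changes it requires (Fitch parsimony):
Trait 1: 2; Trait 2: 1; Trait 3: 1; Trait 4: 3; Trait 5: 1; Trait 6: 2.
Total tree length = 10.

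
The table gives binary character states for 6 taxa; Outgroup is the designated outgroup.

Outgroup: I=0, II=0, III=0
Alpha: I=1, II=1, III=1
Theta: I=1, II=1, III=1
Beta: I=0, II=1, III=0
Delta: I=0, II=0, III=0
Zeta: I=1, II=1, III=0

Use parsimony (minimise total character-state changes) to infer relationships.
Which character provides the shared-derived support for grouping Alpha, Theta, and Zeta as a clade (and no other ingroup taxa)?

I

The outgroup has state '0' for every character, so '1' is the derived state throughout.
I: derived state '1' in Alpha, Theta, and Zeta only — synapomorphy for {Alpha, Theta, Zeta}.
II: derived state '1' in Alpha, Beta, Theta, and Zeta only — synapomorphy for {Alpha, Beta, Theta, Zeta}.
III: derived state '1' in Alpha and Theta only — synapomorphy for {Alpha, Theta}.
Most parsimonious ingroup topology: ((((Alpha,Theta),Zeta),Beta),Delta).
The clade {Alpha, Theta, Zeta} is supported by I: its derived state '1' occurs in exactly those taxa and in no other taxon (including the outgroup).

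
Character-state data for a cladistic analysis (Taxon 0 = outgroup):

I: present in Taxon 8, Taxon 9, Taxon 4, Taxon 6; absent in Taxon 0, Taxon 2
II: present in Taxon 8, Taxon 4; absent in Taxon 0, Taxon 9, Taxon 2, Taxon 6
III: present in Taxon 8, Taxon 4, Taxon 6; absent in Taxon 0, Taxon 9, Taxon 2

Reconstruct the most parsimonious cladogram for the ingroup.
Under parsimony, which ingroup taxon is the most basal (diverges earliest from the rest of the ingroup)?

The outgroup has state 'absent' for every character, so 'present' is the derived state throughout.
I: derived state 'present' in Taxon 4, Taxon 6, Taxon 8, and Taxon 9 only — synapomorphy for {Taxon 4, Taxon 6, Taxon 8, Taxon 9}.
II (derived state 'present') is shared by Taxon 4 and Taxon 8 — a synapomorphy uniting that clade.
III (derived state 'present') is shared by Taxon 4, Taxon 6, and Taxon 8 — a synapomorphy uniting that clade.
Most parsimonious ingroup topology: ((((Taxon 8,Taxon 4),Taxon 6),Taxon 9),Taxon 2).
Taxon 2 is sister to the clade containing all other ingroup taxa, so it is the earliest-diverging (most basal) ingroup lineage.

Taxon 2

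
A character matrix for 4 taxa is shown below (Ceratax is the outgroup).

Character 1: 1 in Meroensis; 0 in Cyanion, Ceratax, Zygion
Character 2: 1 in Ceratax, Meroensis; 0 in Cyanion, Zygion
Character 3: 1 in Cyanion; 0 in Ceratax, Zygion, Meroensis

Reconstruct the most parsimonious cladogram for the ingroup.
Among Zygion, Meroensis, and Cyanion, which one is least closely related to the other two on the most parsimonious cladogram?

Character polarity is set by the outgroup: the derived state is whichever differs from the outgroup's state, so for Character 2 the derived state is '0', and for the remaining characters it is '1'.
Character 1 (derived state '1') is unique to Meroensis (autapomorphy; uninformative for grouping).
Character 2 (derived state '0') is shared by Cyanion and Zygion — a synapomorphy uniting that clade.
Character 3 (derived state '1') is unique to Cyanion (autapomorphy; uninformative for grouping).
Most parsimonious ingroup topology: (Meroensis,(Cyanion,Zygion)).
Cyanion and Zygion share a more recent common ancestor with each other than either does with Meroensis, so Meroensis is the least closely related of the three.

Meroensis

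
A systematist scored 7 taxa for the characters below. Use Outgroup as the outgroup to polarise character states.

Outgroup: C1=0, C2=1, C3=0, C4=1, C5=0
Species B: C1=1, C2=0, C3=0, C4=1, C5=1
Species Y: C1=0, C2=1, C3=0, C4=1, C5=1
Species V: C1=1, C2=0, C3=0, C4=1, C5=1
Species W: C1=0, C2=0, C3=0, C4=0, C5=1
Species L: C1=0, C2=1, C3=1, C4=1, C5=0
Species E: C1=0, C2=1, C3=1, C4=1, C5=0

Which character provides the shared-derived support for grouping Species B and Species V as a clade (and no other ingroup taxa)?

Character polarity is set by the outgroup: the derived state is whichever differs from the outgroup's state, so for C2, C4 the derived state is '0', and for the remaining characters it is '1'.
Only Species B and Species V show the derived state '1' for C1, supporting them as a clade.
C2: derived state '0' in Species B, Species V, and Species W only — synapomorphy for {Species B, Species V, Species W}.
Only Species E and Species L show the derived state '1' for C3, supporting them as a clade.
C4: derived state '0' in Species W only — an autapomorphy, so it tells us nothing about relationships among taxa.
C5 (derived state '1') is shared by Species B, Species V, Species W, and Species Y — a synapomorphy uniting that clade.
Most parsimonious ingroup topology: ((((Species B,Species V),Species W),Species Y),(Species L,Species E)).
The clade {Species B, Species V} is supported by C1: its derived state '1' occurs in exactly those taxa and in no other taxon (including the outgroup).

C1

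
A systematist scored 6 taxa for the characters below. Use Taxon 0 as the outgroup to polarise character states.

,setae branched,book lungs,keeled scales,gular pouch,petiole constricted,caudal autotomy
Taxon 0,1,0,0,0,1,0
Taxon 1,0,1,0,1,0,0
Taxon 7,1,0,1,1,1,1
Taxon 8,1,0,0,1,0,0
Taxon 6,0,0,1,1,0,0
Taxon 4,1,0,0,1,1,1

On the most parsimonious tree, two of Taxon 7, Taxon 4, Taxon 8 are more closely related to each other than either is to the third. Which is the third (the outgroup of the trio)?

Taxon 8

Character polarity is set by the outgroup: the derived state is whichever differs from the outgroup's state, so for setae branched, petiole constricted the derived state is '0', and for the remaining characters it is '1'.
setae branched: derived state '0' in Taxon 1 and Taxon 6 only — synapomorphy for {Taxon 1, Taxon 6}.
book lungs: derived state '1' in Taxon 1 only — an autapomorphy, so it tells us nothing about relationships among taxa.
keeled scales (state '1') occurs in Taxon 6 and Taxon 7 but conflicts with the nesting implied by the other characters — most parsimoniously interpreted as homoplasy.
All ingroup taxa share the derived state '1' for gular pouch; it defines the ingroup but does not resolve relationships within it.
Only Taxon 1, Taxon 6, and Taxon 8 show the derived state '0' for petiole constricted, supporting them as a clade.
caudal autotomy: derived state '1' in Taxon 4 and Taxon 7 only — synapomorphy for {Taxon 4, Taxon 7}.
Most parsimonious ingroup topology: (((Taxon 1,Taxon 6),Taxon 8),(Taxon 7,Taxon 4)).
Taxon 7 and Taxon 4 share a more recent common ancestor with each other than either does with Taxon 8, so Taxon 8 is the least closely related of the three.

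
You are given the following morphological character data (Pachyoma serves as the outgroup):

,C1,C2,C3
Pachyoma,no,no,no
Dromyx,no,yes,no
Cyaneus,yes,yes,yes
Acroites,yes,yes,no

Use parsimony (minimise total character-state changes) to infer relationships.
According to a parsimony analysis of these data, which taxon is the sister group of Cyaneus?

The outgroup has state 'no' for every character, so 'yes' is the derived state throughout.
C1: derived state 'yes' in Acroites and Cyaneus only — synapomorphy for {Acroites, Cyaneus}.
All ingroup taxa share the derived state 'yes' for C2; it defines the ingroup but does not resolve relationships within it.
C3: derived state 'yes' in Cyaneus only — an autapomorphy, so it tells us nothing about relationships among taxa.
Most parsimonious ingroup topology: (Dromyx,(Cyaneus,Acroites)).
Cyaneus and Acroites form a cherry on this tree, so they are sister taxa.

Acroites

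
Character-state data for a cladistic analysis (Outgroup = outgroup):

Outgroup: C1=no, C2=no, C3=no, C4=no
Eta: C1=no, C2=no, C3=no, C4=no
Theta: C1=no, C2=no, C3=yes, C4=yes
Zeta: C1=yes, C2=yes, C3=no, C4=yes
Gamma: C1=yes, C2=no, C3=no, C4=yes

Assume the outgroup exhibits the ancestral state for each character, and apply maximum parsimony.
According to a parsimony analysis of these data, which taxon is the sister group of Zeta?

The outgroup has state 'no' for every character, so 'yes' is the derived state throughout.
C1 (derived state 'yes') is shared by Gamma and Zeta — a synapomorphy uniting that clade.
C2: derived state 'yes' in Zeta only — an autapomorphy, so it tells us nothing about relationships among taxa.
C3 (derived state 'yes') is unique to Theta (autapomorphy; uninformative for grouping).
C4: derived state 'yes' in Gamma, Theta, and Zeta only — synapomorphy for {Gamma, Theta, Zeta}.
Most parsimonious ingroup topology: (Eta,(Theta,(Zeta,Gamma))).
Zeta and Gamma form a cherry on this tree, so they are sister taxa.

Gamma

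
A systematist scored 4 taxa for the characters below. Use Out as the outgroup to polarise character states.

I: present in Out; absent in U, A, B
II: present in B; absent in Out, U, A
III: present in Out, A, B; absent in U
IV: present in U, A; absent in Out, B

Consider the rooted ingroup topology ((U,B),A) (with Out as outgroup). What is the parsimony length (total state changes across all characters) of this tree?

Map each character onto ((U,B),A) (rooted by Out) and count the minimum state changes it requires (Fitch parsimony):
I: 1; II: 1; III: 1; IV: 2.
Total tree length = 5.

5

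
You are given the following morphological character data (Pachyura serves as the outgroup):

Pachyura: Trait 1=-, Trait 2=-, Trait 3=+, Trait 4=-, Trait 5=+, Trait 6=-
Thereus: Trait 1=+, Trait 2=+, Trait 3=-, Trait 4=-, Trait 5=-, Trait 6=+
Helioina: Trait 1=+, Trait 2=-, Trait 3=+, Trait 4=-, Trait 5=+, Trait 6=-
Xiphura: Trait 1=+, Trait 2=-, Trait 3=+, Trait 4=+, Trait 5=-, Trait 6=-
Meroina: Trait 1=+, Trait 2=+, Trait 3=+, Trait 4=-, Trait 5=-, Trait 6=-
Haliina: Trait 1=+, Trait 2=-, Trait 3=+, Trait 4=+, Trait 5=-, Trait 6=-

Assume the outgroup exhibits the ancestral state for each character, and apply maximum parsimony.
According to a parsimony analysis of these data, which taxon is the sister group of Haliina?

Xiphura

Character polarity is set by the outgroup: the derived state is whichever differs from the outgroup's state, so for Trait 3, Trait 5 the derived state is '-', and for the remaining characters it is '+'.
Trait 1 (derived state '+') is shared by all ingroup taxa — unites the whole ingroup.
Only Meroina and Thereus show the derived state '+' for Trait 2, supporting them as a clade.
Trait 3: derived state '-' in Thereus only — an autapomorphy, so it tells us nothing about relationships among taxa.
Trait 4: derived state '+' in Haliina and Xiphura only — synapomorphy for {Haliina, Xiphura}.
Trait 5 (derived state '-') is shared by Haliina, Meroina, Thereus, and Xiphura — a synapomorphy uniting that clade.
Trait 6 (derived state '+') is unique to Thereus (autapomorphy; uninformative for grouping).
Most parsimonious ingroup topology: (((Thereus,Meroina),(Xiphura,Haliina)),Helioina).
Haliina and Xiphura form a cherry on this tree, so they are sister taxa.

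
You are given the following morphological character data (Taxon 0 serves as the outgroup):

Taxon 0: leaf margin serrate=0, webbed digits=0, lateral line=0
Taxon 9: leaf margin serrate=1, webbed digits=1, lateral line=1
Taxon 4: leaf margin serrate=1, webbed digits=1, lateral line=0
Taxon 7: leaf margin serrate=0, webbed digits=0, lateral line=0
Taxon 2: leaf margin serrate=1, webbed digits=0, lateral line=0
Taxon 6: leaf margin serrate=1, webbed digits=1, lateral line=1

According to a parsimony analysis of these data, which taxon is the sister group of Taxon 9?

The outgroup has state '0' for every character, so '1' is the derived state throughout.
Only Taxon 2, Taxon 4, Taxon 6, and Taxon 9 show the derived state '1' for leaf margin serrate, supporting them as a clade.
Only Taxon 4, Taxon 6, and Taxon 9 show the derived state '1' for webbed digits, supporting them as a clade.
Only Taxon 6 and Taxon 9 show the derived state '1' for lateral line, supporting them as a clade.
Most parsimonious ingroup topology: ((((Taxon 9,Taxon 6),Taxon 4),Taxon 2),Taxon 7).
Taxon 9 and Taxon 6 form a cherry on this tree, so they are sister taxa.

Taxon 6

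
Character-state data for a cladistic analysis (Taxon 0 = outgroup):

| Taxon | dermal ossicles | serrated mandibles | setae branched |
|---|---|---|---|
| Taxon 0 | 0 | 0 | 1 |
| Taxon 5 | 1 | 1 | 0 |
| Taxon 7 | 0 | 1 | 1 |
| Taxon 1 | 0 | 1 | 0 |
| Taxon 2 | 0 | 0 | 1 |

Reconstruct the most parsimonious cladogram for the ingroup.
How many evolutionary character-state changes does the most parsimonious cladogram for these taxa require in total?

Character polarity is set by the outgroup: the derived state is whichever differs from the outgroup's state, so for setae branched the derived state is '0', and for the remaining characters it is '1'.
dermal ossicles (derived state '1') is unique to Taxon 5 (autapomorphy; uninformative for grouping).
serrated mandibles (derived state '1') is shared by Taxon 1, Taxon 5, and Taxon 7 — a synapomorphy uniting that clade.
setae branched (derived state '0') is shared by Taxon 1 and Taxon 5 — a synapomorphy uniting that clade.
Most parsimonious ingroup topology: (((Taxon 5,Taxon 1),Taxon 7),Taxon 2).
Changes per character on this tree: dermal ossicles: 1; serrated mandibles: 1; setae branched: 1.
Total = 3.

3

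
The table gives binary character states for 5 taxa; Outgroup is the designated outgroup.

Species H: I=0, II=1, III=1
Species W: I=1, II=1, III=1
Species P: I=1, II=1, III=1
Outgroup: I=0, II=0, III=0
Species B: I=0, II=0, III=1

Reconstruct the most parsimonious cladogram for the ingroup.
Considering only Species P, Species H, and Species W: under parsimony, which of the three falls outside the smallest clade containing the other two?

Species H

The outgroup has state '0' for every character, so '1' is the derived state throughout.
I (derived state '1') is shared by Species P and Species W — a synapomorphy uniting that clade.
II (derived state '1') is shared by Species H, Species P, and Species W — a synapomorphy uniting that clade.
III (derived state '1') is shared by all ingroup taxa — unites the whole ingroup.
Most parsimonious ingroup topology: (Species B,(Species H,(Species W,Species P))).
Species P and Species W share a more recent common ancestor with each other than either does with Species H, so Species H is the least closely related of the three.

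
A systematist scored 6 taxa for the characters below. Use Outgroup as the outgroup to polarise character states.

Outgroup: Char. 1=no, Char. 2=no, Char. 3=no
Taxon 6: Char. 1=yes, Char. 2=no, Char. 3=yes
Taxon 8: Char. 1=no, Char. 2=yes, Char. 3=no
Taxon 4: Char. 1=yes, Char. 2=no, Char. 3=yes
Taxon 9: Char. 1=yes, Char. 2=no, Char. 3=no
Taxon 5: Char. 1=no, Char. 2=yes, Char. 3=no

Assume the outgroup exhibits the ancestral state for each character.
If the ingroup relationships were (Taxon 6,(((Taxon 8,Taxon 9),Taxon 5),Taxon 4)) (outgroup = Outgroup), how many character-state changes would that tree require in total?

7

Map each character onto (Taxon 6,(((Taxon 8,Taxon 9),Taxon 5),Taxon 4)) (rooted by Outgroup) and count the minimum state changes it requires (Fitch parsimony):
Char. 1: 3; Char. 2: 2; Char. 3: 2.
Total tree length = 7.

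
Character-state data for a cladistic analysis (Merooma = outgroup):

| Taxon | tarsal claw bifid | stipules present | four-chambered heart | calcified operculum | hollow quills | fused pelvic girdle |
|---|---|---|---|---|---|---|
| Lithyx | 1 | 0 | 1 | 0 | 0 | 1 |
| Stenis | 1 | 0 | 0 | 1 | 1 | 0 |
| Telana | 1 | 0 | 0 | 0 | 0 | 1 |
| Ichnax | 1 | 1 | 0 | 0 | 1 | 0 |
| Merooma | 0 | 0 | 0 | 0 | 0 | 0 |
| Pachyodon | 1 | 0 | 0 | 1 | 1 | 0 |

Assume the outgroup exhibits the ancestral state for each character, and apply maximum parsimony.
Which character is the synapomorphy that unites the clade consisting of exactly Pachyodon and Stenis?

The outgroup has state '0' for every character, so '1' is the derived state throughout.
All ingroup taxa share the derived state '1' for tarsal claw bifid; it defines the ingroup but does not resolve relationships within it.
stipules present (derived state '1') is unique to Ichnax (autapomorphy; uninformative for grouping).
four-chambered heart (derived state '1') is unique to Lithyx (autapomorphy; uninformative for grouping).
calcified operculum (derived state '1') is shared by Pachyodon and Stenis — a synapomorphy uniting that clade.
hollow quills: derived state '1' in Ichnax, Pachyodon, and Stenis only — synapomorphy for {Ichnax, Pachyodon, Stenis}.
fused pelvic girdle (derived state '1') is shared by Lithyx and Telana — a synapomorphy uniting that clade.
Most parsimonious ingroup topology: ((Ichnax,(Stenis,Pachyodon)),(Telana,Lithyx)).
The clade {Pachyodon, Stenis} is supported by calcified operculum: its derived state '1' occurs in exactly those taxa and in no other taxon (including the outgroup).

calcified operculum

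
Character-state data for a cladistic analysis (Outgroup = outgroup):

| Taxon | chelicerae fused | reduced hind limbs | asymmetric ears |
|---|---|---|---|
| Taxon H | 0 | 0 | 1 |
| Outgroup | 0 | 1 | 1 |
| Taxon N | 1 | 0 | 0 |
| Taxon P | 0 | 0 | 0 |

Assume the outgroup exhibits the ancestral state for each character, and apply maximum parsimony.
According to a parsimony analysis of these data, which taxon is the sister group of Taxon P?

Taxon N

Character polarity is set by the outgroup: the derived state is whichever differs from the outgroup's state, so for reduced hind limbs, asymmetric ears the derived state is '0', and for the remaining characters it is '1'.
chelicerae fused (derived state '1') is unique to Taxon N (autapomorphy; uninformative for grouping).
reduced hind limbs (derived state '0') is shared by all ingroup taxa — unites the whole ingroup.
asymmetric ears: derived state '0' in Taxon N and Taxon P only — synapomorphy for {Taxon N, Taxon P}.
Most parsimonious ingroup topology: ((Taxon N,Taxon P),Taxon H).
Taxon P and Taxon N form a cherry on this tree, so they are sister taxa.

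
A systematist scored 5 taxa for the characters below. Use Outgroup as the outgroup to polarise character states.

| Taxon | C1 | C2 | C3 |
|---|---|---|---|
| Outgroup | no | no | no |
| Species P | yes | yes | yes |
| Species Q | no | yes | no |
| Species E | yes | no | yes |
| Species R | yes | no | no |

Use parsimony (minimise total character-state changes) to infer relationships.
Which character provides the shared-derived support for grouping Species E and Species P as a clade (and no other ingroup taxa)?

The outgroup has state 'no' for every character, so 'yes' is the derived state throughout.
C1 (derived state 'yes') is shared by Species E, Species P, and Species R — a synapomorphy uniting that clade.
C2 groups Species P and Species Q, which is incompatible with the clades supported by the remaining characters; treating it as convergent (homoplasy) costs fewer steps than any alternative tree.
C3: derived state 'yes' in Species E and Species P only — synapomorphy for {Species E, Species P}.
Most parsimonious ingroup topology: (((Species P,Species E),Species R),Species Q).
The clade {Species E, Species P} is supported by C3: its derived state 'yes' occurs in exactly those taxa and in no other taxon (including the outgroup).

C3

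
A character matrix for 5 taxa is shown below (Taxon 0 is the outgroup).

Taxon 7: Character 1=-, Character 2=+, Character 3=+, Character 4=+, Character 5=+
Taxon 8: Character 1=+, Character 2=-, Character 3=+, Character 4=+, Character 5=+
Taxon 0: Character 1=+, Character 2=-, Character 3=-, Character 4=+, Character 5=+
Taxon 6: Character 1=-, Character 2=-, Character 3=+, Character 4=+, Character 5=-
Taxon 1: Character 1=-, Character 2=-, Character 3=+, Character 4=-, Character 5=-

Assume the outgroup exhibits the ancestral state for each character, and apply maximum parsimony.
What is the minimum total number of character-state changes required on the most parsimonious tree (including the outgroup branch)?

5

Character polarity is set by the outgroup: the derived state is whichever differs from the outgroup's state, so for Character 1, Character 4, Character 5 the derived state is '-', and for the remaining characters it is '+'.
Only Taxon 1, Taxon 6, and Taxon 7 show the derived state '-' for Character 1, supporting them as a clade.
Character 2: derived state '+' in Taxon 7 only — an autapomorphy, so it tells us nothing about relationships among taxa.
Character 3 (derived state '+') is shared by all ingroup taxa — unites the whole ingroup.
Character 4 (derived state '-') is unique to Taxon 1 (autapomorphy; uninformative for grouping).
Character 5 (derived state '-') is shared by Taxon 1 and Taxon 6 — a synapomorphy uniting that clade.
Most parsimonious ingroup topology: (((Taxon 1,Taxon 6),Taxon 7),Taxon 8).
Changes per character on this tree: Character 1: 1; Character 2: 1; Character 3: 1; Character 4: 1; Character 5: 1.
Total = 5.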